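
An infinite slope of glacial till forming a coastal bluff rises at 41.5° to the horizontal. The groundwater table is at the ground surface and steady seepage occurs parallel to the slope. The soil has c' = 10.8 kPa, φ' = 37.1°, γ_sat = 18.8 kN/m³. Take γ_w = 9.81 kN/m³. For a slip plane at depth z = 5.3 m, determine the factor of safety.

FS = 0.63

With seepage parallel to the slope and the water table at the surface, the effective normal stress on the slip plane uses the buoyant unit weight γ' = γ_sat − γ_w while the driving shear stress uses γ_sat:
FS = [c' + γ' z cos²β tanφ'] / [γ_sat z sinβ cosβ]
γ' = 18.8 − 9.81 = 8.99 kN/m³
Numerator = 10.8 + 8.99·5.3·cos²41.5°·tan37.1° = 10.8 + 8.99·5.3·0.5609·0.7563 = 31.013 kPa
Denominator = 18.8·5.3·sin41.5°·cos41.5° = 18.8·5.3·0.6626·0.7490 = 49.449 kPa
FS = 31.013 / 49.449 = 0.627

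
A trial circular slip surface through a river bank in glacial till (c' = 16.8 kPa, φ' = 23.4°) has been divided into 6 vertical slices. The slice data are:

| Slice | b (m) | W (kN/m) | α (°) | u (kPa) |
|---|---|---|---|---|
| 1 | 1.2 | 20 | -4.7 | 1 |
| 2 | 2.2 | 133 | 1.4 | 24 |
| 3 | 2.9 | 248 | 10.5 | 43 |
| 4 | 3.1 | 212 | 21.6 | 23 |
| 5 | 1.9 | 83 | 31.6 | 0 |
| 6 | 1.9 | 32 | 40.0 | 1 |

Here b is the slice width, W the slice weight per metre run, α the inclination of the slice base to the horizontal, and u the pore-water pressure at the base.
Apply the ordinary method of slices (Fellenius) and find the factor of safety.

FS = 2.26

Ordinary method of slices: FS = Σ[c'·Δl_i + (W_i cosα_i − u_i·Δl_i)·tanφ'] / Σ W_i sinα_i, with Δl_i = b_i / cosα_i.
Slice 1: Δl = 1.2/cos(-4.7°) = 1.204 m; N'_1 = 20·cos(-4.7°) − 1·1.204 = 18.7; c'Δl = 20.23; W sinα = -1.6
Slice 2: Δl = 2.2/cos1.4° = 2.201 m; N'_2 = 133·cos1.4° − 24·2.201 = 80.1; c'Δl = 36.97; W sinα = 3.2
Slice 3: Δl = 2.9/cos10.5° = 2.949 m; N'_3 = 248·cos10.5° − 43·2.949 = 117.0; c'Δl = 49.55; W sinα = 45.2
Slice 4: Δl = 3.1/cos21.6° = 3.334 m; N'_4 = 212·cos21.6° − 23·3.334 = 120.4; c'Δl = 56.01; W sinα = 78.0
Slice 5: Δl = 1.9/cos31.6° = 2.231 m; N'_5 = 83·cos31.6° − 0·2.231 = 70.7; c'Δl = 37.48; W sinα = 43.5
Slice 6: Δl = 1.9/cos40.0° = 2.480 m; N'_6 = 32·cos40.0° − 1·2.480 = 22.0; c'Δl = 41.67; W sinα = 20.6
Σc'Δl = 241.9 kN/m; ΣN' = 429.1 kN/m; ΣW sinα = 188.9 kN/m
Resisting = 241.9 + 429.1·tan23.4° = 241.9 + 185.7 = 427.6 kN/m
FS = 427.6 / 188.9 = 2.263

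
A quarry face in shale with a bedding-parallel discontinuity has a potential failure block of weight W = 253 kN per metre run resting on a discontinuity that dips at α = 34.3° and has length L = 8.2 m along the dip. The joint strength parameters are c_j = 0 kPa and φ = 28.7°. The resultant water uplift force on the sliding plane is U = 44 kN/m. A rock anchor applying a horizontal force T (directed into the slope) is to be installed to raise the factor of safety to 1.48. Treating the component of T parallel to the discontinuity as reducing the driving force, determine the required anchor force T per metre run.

T = 79 kN/m

Resolving forces along and normal to the sliding plane, with the horizontal anchor force T adding T·sinα to the effective normal force and T·cosα acting up the plane against the driving force:
FS = [c_jL + (W cosα − U + T sinα) tanφ] / [W sinα − T cosα]
Without the anchor: N' = 165.0 kN/m, driving T_d = 142.6 kN/m, resisting R = 0·8.2 + 165.0·tan28.7° = 90.3 kN/m, FS = 0.63.
Setting FS = 1.48 and solving for T:
1.48·(142.6 − T cos34.3°) = 90.3 + T sin34.3°·tan28.7°
T·(sin34.3°·tan28.7° + 1.48·cos34.3°) = 1.48·142.6 − 90.3
T·(0.5635·0.5475 + 1.48·0.8261) = 211.0 − 90.3 = 120.7
T·1.5311 = 120.7
T = 78.8 kN/m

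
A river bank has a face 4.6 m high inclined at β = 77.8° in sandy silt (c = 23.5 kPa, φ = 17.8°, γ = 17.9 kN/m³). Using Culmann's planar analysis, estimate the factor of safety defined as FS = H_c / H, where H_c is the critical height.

FS = 2.12

H_c = (4c/γ) · sinβ cosφ / [1 − cos(β − φ)]
    = (4·23.5/17.9) · sin77.8°·cos17.8° / [1 − cos60.0°]
    = 5.251 · 0.9306 / 0.5000 = 9.77 m
FS = H_c / H = 9.77 / 4.6 = 2.125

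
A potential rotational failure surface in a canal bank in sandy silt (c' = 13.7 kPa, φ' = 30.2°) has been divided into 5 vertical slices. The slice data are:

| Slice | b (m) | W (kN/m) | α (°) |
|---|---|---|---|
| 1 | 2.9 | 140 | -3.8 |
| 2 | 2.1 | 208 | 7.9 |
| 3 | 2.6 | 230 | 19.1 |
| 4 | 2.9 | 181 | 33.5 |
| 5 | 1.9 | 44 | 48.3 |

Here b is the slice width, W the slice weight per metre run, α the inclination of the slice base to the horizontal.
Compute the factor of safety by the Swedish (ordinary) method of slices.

FS = 2.75

Ordinary method of slices: FS = Σ[c'·Δl_i + (W_i cosα_i)·tanφ'] / Σ W_i sinα_i, with Δl_i = b_i / cosα_i.
Slice 1: Δl = 2.9/cos(-3.8°) = 2.906 m; N'_1 = 140·cos(-3.8°) = 139.7; c'Δl = 39.82; W sinα = -9.3
Slice 2: Δl = 2.1/cos7.9° = 2.120 m; N'_2 = 208·cos7.9° = 206.0; c'Δl = 29.05; W sinα = 28.6
Slice 3: Δl = 2.6/cos19.1° = 2.751 m; N'_3 = 230·cos19.1° = 217.3; c'Δl = 37.70; W sinα = 75.3
Slice 4: Δl = 2.9/cos33.5° = 3.478 m; N'_4 = 181·cos33.5° = 150.9; c'Δl = 47.64; W sinα = 99.9
Slice 5: Δl = 1.9/cos48.3° = 2.856 m; N'_5 = 44·cos48.3° = 29.3; c'Δl = 39.13; W sinα = 32.9
Σc'Δl = 193.3 kN/m; ΣN' = 743.3 kN/m; ΣW sinα = 227.3 kN/m
Resisting = 193.3 + 743.3·tan30.2° = 193.3 + 432.6 = 625.9 kN/m
FS = 625.9 / 227.3 = 2.753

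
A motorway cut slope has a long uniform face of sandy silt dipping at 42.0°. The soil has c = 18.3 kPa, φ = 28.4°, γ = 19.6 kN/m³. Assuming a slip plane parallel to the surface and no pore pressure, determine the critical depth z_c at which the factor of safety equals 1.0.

z_c = 4.70 m

Setting FS = 1.00 in FS = [c + γz cos²β tanφ] / [γz sinβ cosβ] and solving for z:
z = c / [γ cosβ (FS·sinβ − cosβ·tanφ)]
  = 18.3 / [19.6·cos42.0°·(1.00·sin42.0° − cos42.0°·tan28.4°)]
  = 18.3 / [19.6·0.7431·(1.00·0.6691 − 0.7431·0.5407)]
  = 18.3 / 3.8936 = 4.700 m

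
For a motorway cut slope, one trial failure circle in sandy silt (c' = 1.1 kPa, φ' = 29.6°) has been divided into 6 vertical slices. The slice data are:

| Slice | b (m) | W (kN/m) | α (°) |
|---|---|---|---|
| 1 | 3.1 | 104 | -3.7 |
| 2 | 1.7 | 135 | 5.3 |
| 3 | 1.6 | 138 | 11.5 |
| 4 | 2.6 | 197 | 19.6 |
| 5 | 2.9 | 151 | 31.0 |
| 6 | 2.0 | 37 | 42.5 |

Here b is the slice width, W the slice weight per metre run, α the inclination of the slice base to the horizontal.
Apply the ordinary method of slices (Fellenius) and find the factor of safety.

Ordinary method of slices: FS = Σ[c'·Δl_i + (W_i cosα_i)·tanφ'] / Σ W_i sinα_i, with Δl_i = b_i / cosα_i.
Slice 1: Δl = 3.1/cos(-3.7°) = 3.106 m; N'_1 = 104·cos(-3.7°) = 103.8; c'Δl = 3.42; W sinα = -6.7
Slice 2: Δl = 1.7/cos5.3° = 1.707 m; N'_2 = 135·cos5.3° = 134.4; c'Δl = 1.88; W sinα = 12.5
Slice 3: Δl = 1.6/cos11.5° = 1.633 m; N'_3 = 138·cos11.5° = 135.2; c'Δl = 1.80; W sinα = 27.5
Slice 4: Δl = 2.6/cos19.6° = 2.760 m; N'_4 = 197·cos19.6° = 185.6; c'Δl = 3.04; W sinα = 66.1
Slice 5: Δl = 2.9/cos31.0° = 3.383 m; N'_5 = 151·cos31.0° = 129.4; c'Δl = 3.72; W sinα = 77.8
Slice 6: Δl = 2.0/cos42.5° = 2.713 m; N'_6 = 37·cos42.5° = 27.3; c'Δl = 2.98; W sinα = 25.0
Σc'Δl = 16.8 kN/m; ΣN' = 715.7 kN/m; ΣW sinα = 202.1 kN/m
Resisting = 16.8 + 715.7·tan29.6° = 16.8 + 406.6 = 423.4 kN/m
FS = 423.4 / 202.1 = 2.095

FS = 2.09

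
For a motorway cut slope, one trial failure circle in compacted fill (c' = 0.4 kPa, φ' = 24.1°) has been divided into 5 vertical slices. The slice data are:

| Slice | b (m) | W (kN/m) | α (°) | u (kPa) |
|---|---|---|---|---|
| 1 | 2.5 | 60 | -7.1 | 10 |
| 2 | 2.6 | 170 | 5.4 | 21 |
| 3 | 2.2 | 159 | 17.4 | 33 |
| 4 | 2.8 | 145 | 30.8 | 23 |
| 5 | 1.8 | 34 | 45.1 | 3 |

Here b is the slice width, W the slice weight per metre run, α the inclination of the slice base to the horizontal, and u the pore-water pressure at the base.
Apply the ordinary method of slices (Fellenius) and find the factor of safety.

FS = 0.88

Ordinary method of slices: FS = Σ[c'·Δl_i + (W_i cosα_i − u_i·Δl_i)·tanφ'] / Σ W_i sinα_i, with Δl_i = b_i / cosα_i.
Slice 1: Δl = 2.5/cos(-7.1°) = 2.519 m; N'_1 = 60·cos(-7.1°) − 10·2.519 = 34.3; c'Δl = 1.01; W sinα = -7.4
Slice 2: Δl = 2.6/cos5.4° = 2.612 m; N'_2 = 170·cos5.4° − 21·2.612 = 114.4; c'Δl = 1.04; W sinα = 16.0
Slice 3: Δl = 2.2/cos17.4° = 2.305 m; N'_3 = 159·cos17.4° − 33·2.305 = 75.6; c'Δl = 0.92; W sinα = 47.5
Slice 4: Δl = 2.8/cos30.8° = 3.260 m; N'_4 = 145·cos30.8° − 23·3.260 = 49.6; c'Δl = 1.30; W sinα = 74.2
Slice 5: Δl = 1.8/cos45.1° = 2.550 m; N'_5 = 34·cos45.1° − 3·2.550 = 16.3; c'Δl = 1.02; W sinα = 24.1
Σc'Δl = 5.3 kN/m; ΣN' = 290.3 kN/m; ΣW sinα = 154.5 kN/m
Resisting = 5.3 + 290.3·tan24.1° = 5.3 + 129.9 = 135.2 kN/m
FS = 135.2 / 154.5 = 0.875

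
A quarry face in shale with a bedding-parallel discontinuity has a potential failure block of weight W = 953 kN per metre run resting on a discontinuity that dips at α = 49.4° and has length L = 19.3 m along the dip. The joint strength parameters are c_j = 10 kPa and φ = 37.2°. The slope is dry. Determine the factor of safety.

FS = 0.92

Resolving the block weight along and normal to the plane and applying the Mohr–Coulomb strength on the joint:
N' = W cosα = 953·cos49.4° = 620.2 kN/m
Driving force T = W sinα = 953·sin49.4° = 723.6 kN/m
Resisting force R = c_j·L + N'·tanφ = 10·19.3 + 620.2·tan37.2° = 193.0 + 470.7 = 663.7 kN/m
FS = R / T = 663.7 / 723.6 = 0.917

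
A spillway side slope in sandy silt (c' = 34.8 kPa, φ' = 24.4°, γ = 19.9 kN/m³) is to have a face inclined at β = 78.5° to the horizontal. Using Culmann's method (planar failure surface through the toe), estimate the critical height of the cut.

Culmann's analysis gives the critical failure plane at α_cr = (β + φ')/2 = (78.5 + 24.4)/2 = 51.5°, and the critical height
H_c = (4c'/γ) · sinβ cosφ' / [1 − cos(β − φ')]
    = (4·34.8/19.9) · sin78.5°·cos24.4° / [1 − cos(54.1°)]
    = 6.995 · 0.9799·0.9107 / [1 − 0.5864]
    = 6.995 · 0.8924 / 0.4136
    = 15.09 m

H_c = 15.09 m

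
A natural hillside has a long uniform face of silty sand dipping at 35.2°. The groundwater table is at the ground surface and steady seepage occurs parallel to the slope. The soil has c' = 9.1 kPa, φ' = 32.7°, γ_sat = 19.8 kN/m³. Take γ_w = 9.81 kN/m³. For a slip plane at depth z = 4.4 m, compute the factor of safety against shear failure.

With seepage parallel to the slope and the water table at the surface, the effective normal stress on the slip plane uses the buoyant unit weight γ' = γ_sat − γ_w while the driving shear stress uses γ_sat:
FS = [c' + γ' z cos²β tanφ'] / [γ_sat z sinβ cosβ]
γ' = 19.8 − 9.81 = 9.99 kN/m³
Numerator = 9.1 + 9.99·4.4·cos²35.2°·tan32.7° = 9.1 + 9.99·4.4·0.6677·0.6420 = 27.943 kPa
Denominator = 19.8·4.4·sin35.2°·cos35.2° = 19.8·4.4·0.5764·0.8171 = 41.036 kPa
FS = 27.943 / 41.036 = 0.681

FS = 0.68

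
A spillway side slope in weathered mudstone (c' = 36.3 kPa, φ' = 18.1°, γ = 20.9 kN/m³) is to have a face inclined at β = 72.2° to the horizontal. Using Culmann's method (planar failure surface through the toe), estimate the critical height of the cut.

Culmann's analysis gives the critical failure plane at α_cr = (β + φ')/2 = (72.2 + 18.1)/2 = 45.2°, and the critical height
H_c = (4c'/γ) · sinβ cosφ' / [1 − cos(β − φ')]
    = (4·36.3/20.9) · sin72.2°·cos18.1° / [1 − cos(54.1°)]
    = 6.947 · 0.9521·0.9505 / [1 − 0.5864]
    = 6.947 · 0.9050 / 0.4136
    = 15.20 m

H_c = 15.20 m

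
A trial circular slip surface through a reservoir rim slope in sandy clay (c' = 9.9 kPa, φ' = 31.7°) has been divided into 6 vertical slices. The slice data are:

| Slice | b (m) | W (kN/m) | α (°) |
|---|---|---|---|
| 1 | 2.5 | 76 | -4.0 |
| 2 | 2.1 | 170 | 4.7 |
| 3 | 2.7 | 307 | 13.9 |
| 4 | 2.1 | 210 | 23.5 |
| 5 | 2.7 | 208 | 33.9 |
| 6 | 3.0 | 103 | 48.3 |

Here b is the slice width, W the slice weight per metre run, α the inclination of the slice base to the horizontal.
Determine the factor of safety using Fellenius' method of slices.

FS = 2.16

Ordinary method of slices: FS = Σ[c'·Δl_i + (W_i cosα_i)·tanφ'] / Σ W_i sinα_i, with Δl_i = b_i / cosα_i.
Slice 1: Δl = 2.5/cos(-4.0°) = 2.506 m; N'_1 = 76·cos(-4.0°) = 75.8; c'Δl = 24.81; W sinα = -5.3
Slice 2: Δl = 2.1/cos4.7° = 2.107 m; N'_2 = 170·cos4.7° = 169.4; c'Δl = 20.86; W sinα = 13.9
Slice 3: Δl = 2.7/cos13.9° = 2.781 m; N'_3 = 307·cos13.9° = 298.0; c'Δl = 27.54; W sinα = 73.8
Slice 4: Δl = 2.1/cos23.5° = 2.290 m; N'_4 = 210·cos23.5° = 192.6; c'Δl = 22.67; W sinα = 83.7
Slice 5: Δl = 2.7/cos33.9° = 3.253 m; N'_5 = 208·cos33.9° = 172.6; c'Δl = 32.20; W sinα = 116.0
Slice 6: Δl = 3.0/cos48.3° = 4.510 m; N'_6 = 103·cos48.3° = 68.5; c'Δl = 44.65; W sinα = 76.9
Σc'Δl = 172.7 kN/m; ΣN' = 977.0 kN/m; ΣW sinα = 359.0 kN/m
Resisting = 172.7 + 977.0·tan31.7° = 172.7 + 603.4 = 776.1 kN/m
FS = 776.1 / 359.0 = 2.162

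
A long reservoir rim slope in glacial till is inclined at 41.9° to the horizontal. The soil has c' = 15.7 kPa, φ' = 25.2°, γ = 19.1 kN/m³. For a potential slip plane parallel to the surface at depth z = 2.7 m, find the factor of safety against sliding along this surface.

For an infinite slope with a slip plane parallel to the surface (no pore pressure): FS = [c' + γz cos²β tanφ'] / [γz sinβ cosβ].
γz = 19.1·2.7 = 51.57 kN/m²
Numerator = 15.7 + 51.57·cos²41.9°·tan25.2° = 15.7 + 51.57·0.5540·0.4706 = 29.144 kPa
Denominator = 51.57·sin41.9°·cos41.9° = 51.57·0.6678·0.7443 = 25.634 kPa
FS = 29.144 / 25.634 = 1.137

FS = 1.14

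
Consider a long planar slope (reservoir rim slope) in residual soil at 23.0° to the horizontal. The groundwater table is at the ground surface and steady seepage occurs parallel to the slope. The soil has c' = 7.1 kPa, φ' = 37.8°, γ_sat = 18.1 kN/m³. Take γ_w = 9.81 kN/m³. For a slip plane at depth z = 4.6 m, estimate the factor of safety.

FS = 1.07

With seepage parallel to the slope and the water table at the surface, the effective normal stress on the slip plane uses the buoyant unit weight γ' = γ_sat − γ_w while the driving shear stress uses γ_sat:
FS = [c' + γ' z cos²β tanφ'] / [γ_sat z sinβ cosβ]
γ' = 18.1 − 9.81 = 8.29 kN/m³
Numerator = 7.1 + 8.29·4.6·cos²23.0°·tan37.8° = 7.1 + 8.29·4.6·0.8473·0.7757 = 32.164 kPa
Denominator = 18.1·4.6·sin23.0°·cos23.0° = 18.1·4.6·0.3907·0.9205 = 29.946 kPa
FS = 32.164 / 29.946 = 1.074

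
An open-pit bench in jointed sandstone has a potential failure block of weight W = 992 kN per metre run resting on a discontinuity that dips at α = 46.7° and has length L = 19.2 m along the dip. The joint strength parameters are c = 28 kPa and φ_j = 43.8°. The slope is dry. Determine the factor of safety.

FS = 1.65

Resolving the block weight along and normal to the plane and applying the Mohr–Coulomb strength on the joint:
N' = W cosα = 992·cos46.7° = 680.3 kN/m
Driving force T = W sinα = 992·sin46.7° = 722.0 kN/m
Resisting force R = c·L + N'·tanφ_j = 28·19.2 + 680.3·tan43.8° = 537.6 + 652.4 = 1190.0 kN/m
FS = R / T = 1190.0 / 722.0 = 1.648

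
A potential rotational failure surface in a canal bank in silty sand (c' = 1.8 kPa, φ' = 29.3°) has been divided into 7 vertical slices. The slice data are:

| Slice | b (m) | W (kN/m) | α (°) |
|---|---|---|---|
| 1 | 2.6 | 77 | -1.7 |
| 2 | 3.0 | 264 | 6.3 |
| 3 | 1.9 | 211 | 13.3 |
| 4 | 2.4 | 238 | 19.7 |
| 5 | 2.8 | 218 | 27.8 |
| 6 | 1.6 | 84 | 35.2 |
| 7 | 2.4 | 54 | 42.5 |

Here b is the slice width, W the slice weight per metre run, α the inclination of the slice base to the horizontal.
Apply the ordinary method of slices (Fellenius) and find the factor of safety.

FS = 1.85

Ordinary method of slices: FS = Σ[c'·Δl_i + (W_i cosα_i)·tanφ'] / Σ W_i sinα_i, with Δl_i = b_i / cosα_i.
Slice 1: Δl = 2.6/cos(-1.7°) = 2.601 m; N'_1 = 77·cos(-1.7°) = 77.0; c'Δl = 4.68; W sinα = -2.3
Slice 2: Δl = 3.0/cos6.3° = 3.018 m; N'_2 = 264·cos6.3° = 262.4; c'Δl = 5.43; W sinα = 29.0
Slice 3: Δl = 1.9/cos13.3° = 1.952 m; N'_3 = 211·cos13.3° = 205.3; c'Δl = 3.51; W sinα = 48.5
Slice 4: Δl = 2.4/cos19.7° = 2.549 m; N'_4 = 238·cos19.7° = 224.1; c'Δl = 4.59; W sinα = 80.2
Slice 5: Δl = 2.8/cos27.8° = 3.165 m; N'_5 = 218·cos27.8° = 192.8; c'Δl = 5.70; W sinα = 101.7
Slice 6: Δl = 1.6/cos35.2° = 1.958 m; N'_6 = 84·cos35.2° = 68.6; c'Δl = 3.52; W sinα = 48.4
Slice 7: Δl = 2.4/cos42.5° = 3.255 m; N'_7 = 54·cos42.5° = 39.8; c'Δl = 5.86; W sinα = 36.5
Σc'Δl = 33.3 kN/m; ΣN' = 1070.1 kN/m; ΣW sinα = 342.0 kN/m
Resisting = 33.3 + 1070.1·tan29.3° = 33.3 + 600.5 = 633.8 kN/m
FS = 633.8 / 342.0 = 1.853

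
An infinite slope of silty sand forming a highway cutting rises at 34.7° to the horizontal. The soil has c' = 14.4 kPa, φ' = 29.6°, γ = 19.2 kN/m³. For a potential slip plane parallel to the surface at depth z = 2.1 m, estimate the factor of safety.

FS = 1.58

For an infinite slope with a slip plane parallel to the surface (no pore pressure): FS = [c' + γz cos²β tanφ'] / [γz sinβ cosβ].
γz = 19.2·2.1 = 40.32 kN/m²
Numerator = 14.4 + 40.32·cos²34.7°·tan29.6° = 14.4 + 40.32·0.6759·0.5681 = 29.882 kPa
Denominator = 40.32·sin34.7°·cos34.7° = 40.32·0.5693·0.8221 = 18.871 kPa
FS = 29.882 / 18.871 = 1.583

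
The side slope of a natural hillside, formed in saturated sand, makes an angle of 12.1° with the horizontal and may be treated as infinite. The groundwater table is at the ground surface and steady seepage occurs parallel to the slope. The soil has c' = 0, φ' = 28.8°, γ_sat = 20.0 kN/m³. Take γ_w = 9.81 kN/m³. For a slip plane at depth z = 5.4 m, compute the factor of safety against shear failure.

FS = 1.31

With seepage parallel to the slope and the water table at the surface, the effective normal stress on the slip plane uses the buoyant unit weight γ' = γ_sat − γ_w while the driving shear stress uses γ_sat:
FS = [c' + γ' z cos²β tanφ'] / [γ_sat z sinβ cosβ]
(For c' = 0 this reduces to FS = (γ'/γ_sat)·tanφ'/tanβ.)
γ' = 20.0 − 9.81 = 10.19 kN/m³
Numerator = 0.0 + 10.19·5.4·cos²12.1°·tan28.8° = 0.0 + 10.19·5.4·0.9561·0.5498 = 28.922 kPa
Denominator = 20.0·5.4·sin12.1°·cos12.1° = 20.0·5.4·0.2096·0.9778 = 22.136 kPa
FS = 28.922 / 22.136 = 1.307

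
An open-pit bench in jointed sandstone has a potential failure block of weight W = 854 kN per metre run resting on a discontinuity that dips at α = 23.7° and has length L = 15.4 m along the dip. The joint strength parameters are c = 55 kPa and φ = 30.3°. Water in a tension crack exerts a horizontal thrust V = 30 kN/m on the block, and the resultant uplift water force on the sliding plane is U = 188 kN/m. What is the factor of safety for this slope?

Resolving the block weight along and normal to the plane and applying the Mohr–Coulomb strength on the joint:
N' = W cosα − U − V sinα = 854·cos23.7° − 188 − 30·sin23.7° = 581.9 kN/m
Driving force T = W sinα + V cosα = 854·sin23.7° + 30·cos23.7° = 370.7 kN/m
Resisting force R = c·L + N'·tanφ = 55·15.4 + 581.9·tan30.3° = 847.0 + 340.0 = 1187.0 kN/m
FS = R / T = 1187.0 / 370.7 = 3.202

FS = 3.20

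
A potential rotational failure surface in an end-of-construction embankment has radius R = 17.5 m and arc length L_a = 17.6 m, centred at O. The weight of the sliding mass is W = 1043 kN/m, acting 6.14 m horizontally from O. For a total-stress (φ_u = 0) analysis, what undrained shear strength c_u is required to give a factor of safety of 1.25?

c_u = 26.0 kPa

FS = c_u·L_a·R / (W·d), so c_u = FS·W·d / (L_a·R).
c_u = 1.25·1043·6.14 / (17.60·17.5) = 8005.0 / 308.00 = 25.99 kPa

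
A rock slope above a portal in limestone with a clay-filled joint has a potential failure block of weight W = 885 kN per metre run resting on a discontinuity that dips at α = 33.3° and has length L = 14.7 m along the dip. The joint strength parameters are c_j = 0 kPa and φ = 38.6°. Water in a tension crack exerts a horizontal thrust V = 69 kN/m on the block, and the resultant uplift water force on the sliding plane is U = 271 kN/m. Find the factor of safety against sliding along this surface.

Resolving the block weight along and normal to the plane and applying the Mohr–Coulomb strength on the joint:
N' = W cosα − U − V sinα = 885·cos33.3° − 271 − 69·sin33.3° = 430.8 kN/m
Driving force T = W sinα + V cosα = 885·sin33.3° + 69·cos33.3° = 543.6 kN/m
Resisting force R = c_j·L + N'·tanφ = 0·14.7 + 430.8·tan38.6° = 0.0 + 343.9 = 343.9 kN/m
FS = R / T = 343.9 / 543.6 = 0.633

FS = 0.63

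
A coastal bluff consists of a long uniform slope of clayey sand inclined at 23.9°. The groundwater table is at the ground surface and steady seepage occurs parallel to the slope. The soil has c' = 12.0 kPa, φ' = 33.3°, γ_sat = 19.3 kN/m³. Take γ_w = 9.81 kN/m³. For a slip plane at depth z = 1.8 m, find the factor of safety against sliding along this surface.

With seepage parallel to the slope and the water table at the surface, the effective normal stress on the slip plane uses the buoyant unit weight γ' = γ_sat − γ_w while the driving shear stress uses γ_sat:
FS = [c' + γ' z cos²β tanφ'] / [γ_sat z sinβ cosβ]
γ' = 19.3 − 9.81 = 9.49 kN/m³
Numerator = 12.0 + 9.49·1.8·cos²23.9°·tan33.3° = 12.0 + 9.49·1.8·0.8359·0.6569 = 21.379 kPa
Denominator = 19.3·1.8·sin23.9°·cos23.9° = 19.3·1.8·0.4051·0.9143 = 12.868 kPa
FS = 21.379 / 12.868 = 1.661

FS = 1.66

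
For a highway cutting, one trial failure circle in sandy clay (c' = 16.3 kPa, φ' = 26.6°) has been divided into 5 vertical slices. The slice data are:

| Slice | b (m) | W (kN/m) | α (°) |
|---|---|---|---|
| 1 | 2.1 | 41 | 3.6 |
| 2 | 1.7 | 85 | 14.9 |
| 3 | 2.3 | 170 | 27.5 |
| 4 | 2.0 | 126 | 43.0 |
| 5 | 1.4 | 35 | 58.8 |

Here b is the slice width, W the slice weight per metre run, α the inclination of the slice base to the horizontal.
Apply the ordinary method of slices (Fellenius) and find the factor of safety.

FS = 1.77

Ordinary method of slices: FS = Σ[c'·Δl_i + (W_i cosα_i)·tanφ'] / Σ W_i sinα_i, with Δl_i = b_i / cosα_i.
Slice 1: Δl = 2.1/cos3.6° = 2.104 m; N'_1 = 41·cos3.6° = 40.9; c'Δl = 34.30; W sinα = 2.6
Slice 2: Δl = 1.7/cos14.9° = 1.759 m; N'_2 = 85·cos14.9° = 82.1; c'Δl = 28.67; W sinα = 21.9
Slice 3: Δl = 2.3/cos27.5° = 2.593 m; N'_3 = 170·cos27.5° = 150.8; c'Δl = 42.27; W sinα = 78.5
Slice 4: Δl = 2.0/cos43.0° = 2.735 m; N'_4 = 126·cos43.0° = 92.2; c'Δl = 44.57; W sinα = 85.9
Slice 5: Δl = 1.4/cos58.8° = 2.703 m; N'_5 = 35·cos58.8° = 18.1; c'Δl = 44.05; W sinα = 29.9
Σc'Δl = 193.9 kN/m; ΣN' = 384.1 kN/m; ΣW sinα = 218.8 kN/m
Resisting = 193.9 + 384.1·tan26.6° = 193.9 + 192.4 = 386.2 kN/m
FS = 386.2 / 218.8 = 1.765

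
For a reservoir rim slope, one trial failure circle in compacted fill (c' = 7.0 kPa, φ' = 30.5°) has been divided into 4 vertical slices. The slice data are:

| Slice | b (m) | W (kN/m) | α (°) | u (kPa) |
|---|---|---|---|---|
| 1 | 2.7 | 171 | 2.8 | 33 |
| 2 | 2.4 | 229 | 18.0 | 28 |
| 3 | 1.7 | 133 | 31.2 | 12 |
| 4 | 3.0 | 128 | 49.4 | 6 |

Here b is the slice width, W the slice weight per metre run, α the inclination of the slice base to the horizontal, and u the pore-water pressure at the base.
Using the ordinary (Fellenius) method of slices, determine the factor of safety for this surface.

FS = 1.24

Ordinary method of slices: FS = Σ[c'·Δl_i + (W_i cosα_i − u_i·Δl_i)·tanφ'] / Σ W_i sinα_i, with Δl_i = b_i / cosα_i.
Slice 1: Δl = 2.7/cos2.8° = 2.703 m; N'_1 = 171·cos2.8° − 33·2.703 = 81.6; c'Δl = 18.92; W sinα = 8.4
Slice 2: Δl = 2.4/cos18.0° = 2.524 m; N'_2 = 229·cos18.0° − 28·2.524 = 147.1; c'Δl = 17.66; W sinα = 70.8
Slice 3: Δl = 1.7/cos31.2° = 1.987 m; N'_3 = 133·cos31.2° − 12·1.987 = 89.9; c'Δl = 13.91; W sinα = 68.9
Slice 4: Δl = 3.0/cos49.4° = 4.610 m; N'_4 = 128·cos49.4° − 6·4.610 = 55.6; c'Δl = 32.27; W sinα = 97.2
Σc'Δl = 82.8 kN/m; ΣN' = 374.3 kN/m; ΣW sinα = 245.2 kN/m
Resisting = 82.8 + 374.3·tan30.5° = 82.8 + 220.5 = 303.2 kN/m
FS = 303.2 / 245.2 = 1.237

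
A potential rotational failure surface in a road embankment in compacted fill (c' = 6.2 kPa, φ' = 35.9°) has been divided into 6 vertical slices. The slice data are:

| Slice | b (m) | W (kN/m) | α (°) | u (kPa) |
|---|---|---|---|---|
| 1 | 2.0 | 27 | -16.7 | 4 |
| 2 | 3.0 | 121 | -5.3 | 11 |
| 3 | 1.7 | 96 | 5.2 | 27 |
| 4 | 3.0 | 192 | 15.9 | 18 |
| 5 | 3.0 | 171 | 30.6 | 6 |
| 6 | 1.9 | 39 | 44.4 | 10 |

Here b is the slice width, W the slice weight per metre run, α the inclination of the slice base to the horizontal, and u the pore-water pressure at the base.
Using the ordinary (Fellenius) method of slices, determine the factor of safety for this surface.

Ordinary method of slices: FS = Σ[c'·Δl_i + (W_i cosα_i − u_i·Δl_i)·tanφ'] / Σ W_i sinα_i, with Δl_i = b_i / cosα_i.
Slice 1: Δl = 2.0/cos(-16.7°) = 2.088 m; N'_1 = 27·cos(-16.7°) − 4·2.088 = 17.5; c'Δl = 12.95; W sinα = -7.8
Slice 2: Δl = 3.0/cos(-5.3°) = 3.013 m; N'_2 = 121·cos(-5.3°) − 11·3.013 = 87.3; c'Δl = 18.68; W sinα = -11.2
Slice 3: Δl = 1.7/cos5.2° = 1.707 m; N'_3 = 96·cos5.2° − 27·1.707 = 49.5; c'Δl = 10.58; W sinα = 8.7
Slice 4: Δl = 3.0/cos15.9° = 3.119 m; N'_4 = 192·cos15.9° − 18·3.119 = 128.5; c'Δl = 19.34; W sinα = 52.6
Slice 5: Δl = 3.0/cos30.6° = 3.485 m; N'_5 = 171·cos30.6° − 6·3.485 = 126.3; c'Δl = 21.61; W sinα = 87.0
Slice 6: Δl = 1.9/cos44.4° = 2.659 m; N'_6 = 39·cos44.4° − 10·2.659 = 1.3; c'Δl = 16.49; W sinα = 27.3
Σc'Δl = 99.6 kN/m; ΣN' = 410.4 kN/m; ΣW sinα = 156.7 kN/m
Resisting = 99.6 + 410.4·tan35.9° = 99.6 + 297.1 = 396.7 kN/m
FS = 396.7 / 156.7 = 2.532

FS = 2.53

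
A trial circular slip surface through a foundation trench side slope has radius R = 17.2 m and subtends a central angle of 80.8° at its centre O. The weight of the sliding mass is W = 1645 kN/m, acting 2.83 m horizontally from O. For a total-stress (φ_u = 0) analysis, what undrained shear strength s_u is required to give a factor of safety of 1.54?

FS = s_u·L_a·R / (W·d), so s_u = FS·W·d / (L_a·R).
Arc length L_a = R·θ = 17.2·(80.8°·π/180) = 17.2·1.4102 = 24.26 m
s_u = 1.54·1645·2.83 / (24.26·17.2) = 7169.2 / 417.20 = 17.18 kPa

s_u = 17.2 kPa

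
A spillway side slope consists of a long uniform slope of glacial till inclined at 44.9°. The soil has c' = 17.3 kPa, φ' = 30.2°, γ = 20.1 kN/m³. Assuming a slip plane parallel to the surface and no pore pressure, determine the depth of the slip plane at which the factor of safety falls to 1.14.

Setting FS = 1.14 in FS = [c' + γz cos²β tanφ'] / [γz sinβ cosβ] and solving for z:
z = c' / [γ cosβ (FS·sinβ − cosβ·tanφ')]
  = 17.3 / [20.1·cos44.9°·(1.14·sin44.9° − cos44.9°·tan30.2°)]
  = 17.3 / [20.1·0.7083·(1.14·0.7059 − 0.7083·0.5820)]
  = 17.3 / 5.5873 = 3.096 m

z = 3.10 m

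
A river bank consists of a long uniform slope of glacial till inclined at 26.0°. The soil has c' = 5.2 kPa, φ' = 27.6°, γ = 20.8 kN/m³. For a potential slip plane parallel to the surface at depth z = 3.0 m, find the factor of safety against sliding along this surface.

For an infinite slope with a slip plane parallel to the surface (no pore pressure): FS = [c' + γz cos²β tanφ'] / [γz sinβ cosβ].
γz = 20.8·3.0 = 62.40 kN/m²
Numerator = 5.2 + 62.40·cos²26.0°·tan27.6° = 5.2 + 62.40·0.8078·0.5228 = 31.553 kPa
Denominator = 62.40·sin26.0°·cos26.0° = 62.40·0.4384·0.8988 = 24.586 kPa
FS = 31.553 / 24.586 = 1.283

FS = 1.28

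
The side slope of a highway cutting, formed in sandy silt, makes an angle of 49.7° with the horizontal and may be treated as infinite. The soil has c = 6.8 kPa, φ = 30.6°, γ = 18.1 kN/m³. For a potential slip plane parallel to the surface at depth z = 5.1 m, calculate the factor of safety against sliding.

For an infinite slope with a slip plane parallel to the surface (no pore pressure): FS = [c + γz cos²β tanφ] / [γz sinβ cosβ].
γz = 18.1·5.1 = 92.31 kN/m²
Numerator = 6.8 + 92.31·cos²49.7°·tan30.6° = 6.8 + 92.31·0.4183·0.5914 = 29.638 kPa
Denominator = 92.31·sin49.7°·cos49.7° = 92.31·0.7627·0.6468 = 45.535 kPa
FS = 29.638 / 45.535 = 0.651

FS = 0.65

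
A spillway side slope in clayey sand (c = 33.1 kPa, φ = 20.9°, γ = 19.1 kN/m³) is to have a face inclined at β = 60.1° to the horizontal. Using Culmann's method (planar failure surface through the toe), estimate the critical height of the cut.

Culmann's analysis gives the critical failure plane at α_cr = (β + φ)/2 = (60.1 + 20.9)/2 = 40.5°, and the critical height
H_c = (4c/γ) · sinβ cosφ / [1 − cos(β − φ)]
    = (4·33.1/19.1) · sin60.1°·cos20.9° / [1 − cos(39.2°)]
    = 6.932 · 0.8669·0.9342 / [1 − 0.7749]
    = 6.932 · 0.8099 / 0.2251
    = 24.94 m

H_c = 24.94 m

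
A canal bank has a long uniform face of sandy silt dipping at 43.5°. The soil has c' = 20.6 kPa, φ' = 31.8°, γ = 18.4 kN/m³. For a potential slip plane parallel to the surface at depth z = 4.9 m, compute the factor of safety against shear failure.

For an infinite slope with a slip plane parallel to the surface (no pore pressure): FS = [c' + γz cos²β tanφ'] / [γz sinβ cosβ].
γz = 18.4·4.9 = 90.16 kN/m²
Numerator = 20.6 + 90.16·cos²43.5°·tan31.8° = 20.6 + 90.16·0.5262·0.6200 = 50.014 kPa
Denominator = 90.16·sin43.5°·cos43.5° = 90.16·0.6884·0.7254 = 45.018 kPa
FS = 50.014 / 45.018 = 1.111

FS = 1.11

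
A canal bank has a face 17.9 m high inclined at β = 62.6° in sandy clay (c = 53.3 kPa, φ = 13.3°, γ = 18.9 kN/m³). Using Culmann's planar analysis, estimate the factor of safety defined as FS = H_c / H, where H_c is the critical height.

FS = 1.57

H_c = (4c/γ) · sinβ cosφ / [1 − cos(β − φ)]
    = (4·53.3/18.9) · sin62.6°·cos13.3° / [1 − cos49.3°]
    = 11.280 · 0.8640 / 0.3479 = 28.01 m
FS = H_c / H = 28.01 / 17.9 = 1.565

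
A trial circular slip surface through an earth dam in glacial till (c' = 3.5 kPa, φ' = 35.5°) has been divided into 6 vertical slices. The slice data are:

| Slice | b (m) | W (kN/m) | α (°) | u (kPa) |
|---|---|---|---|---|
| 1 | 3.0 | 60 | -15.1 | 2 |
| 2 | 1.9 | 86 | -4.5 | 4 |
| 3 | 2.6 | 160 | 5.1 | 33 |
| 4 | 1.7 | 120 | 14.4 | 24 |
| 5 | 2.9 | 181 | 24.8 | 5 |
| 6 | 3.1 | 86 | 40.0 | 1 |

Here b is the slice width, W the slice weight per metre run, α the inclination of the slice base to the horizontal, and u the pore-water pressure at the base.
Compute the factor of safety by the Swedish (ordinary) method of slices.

Ordinary method of slices: FS = Σ[c'·Δl_i + (W_i cosα_i − u_i·Δl_i)·tanφ'] / Σ W_i sinα_i, with Δl_i = b_i / cosα_i.
Slice 1: Δl = 3.0/cos(-15.1°) = 3.107 m; N'_1 = 60·cos(-15.1°) − 2·3.107 = 51.7; c'Δl = 10.88; W sinα = -15.6
Slice 2: Δl = 1.9/cos(-4.5°) = 1.906 m; N'_2 = 86·cos(-4.5°) − 4·1.906 = 78.1; c'Δl = 6.67; W sinα = -6.7
Slice 3: Δl = 2.6/cos5.1° = 2.610 m; N'_3 = 160·cos5.1° − 33·2.610 = 73.2; c'Δl = 9.14; W sinα = 14.2
Slice 4: Δl = 1.7/cos14.4° = 1.755 m; N'_4 = 120·cos14.4° − 24·1.755 = 74.1; c'Δl = 6.14; W sinα = 29.8
Slice 5: Δl = 2.9/cos24.8° = 3.195 m; N'_5 = 181·cos24.8° − 5·3.195 = 148.3; c'Δl = 11.18; W sinα = 75.9
Slice 6: Δl = 3.1/cos40.0° = 4.047 m; N'_6 = 86·cos40.0° − 1·4.047 = 61.8; c'Δl = 14.16; W sinα = 55.3
Σc'Δl = 58.2 kN/m; ΣN' = 487.3 kN/m; ΣW sinα = 152.9 kN/m
Resisting = 58.2 + 487.3·tan35.5° = 58.2 + 347.6 = 405.8 kN/m
FS = 405.8 / 152.9 = 2.654

FS = 2.65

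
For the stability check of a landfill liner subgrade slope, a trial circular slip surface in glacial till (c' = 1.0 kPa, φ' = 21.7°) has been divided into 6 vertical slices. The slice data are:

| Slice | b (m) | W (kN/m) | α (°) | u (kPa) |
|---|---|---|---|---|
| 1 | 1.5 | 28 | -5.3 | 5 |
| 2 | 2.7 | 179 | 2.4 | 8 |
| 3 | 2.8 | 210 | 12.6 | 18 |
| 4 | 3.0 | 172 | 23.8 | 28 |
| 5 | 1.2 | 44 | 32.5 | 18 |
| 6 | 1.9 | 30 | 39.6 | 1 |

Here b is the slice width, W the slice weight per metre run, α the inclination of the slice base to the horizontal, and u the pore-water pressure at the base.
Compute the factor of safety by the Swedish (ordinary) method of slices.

FS = 1.13

Ordinary method of slices: FS = Σ[c'·Δl_i + (W_i cosα_i − u_i·Δl_i)·tanφ'] / Σ W_i sinα_i, with Δl_i = b_i / cosα_i.
Slice 1: Δl = 1.5/cos(-5.3°) = 1.506 m; N'_1 = 28·cos(-5.3°) − 5·1.506 = 20.3; c'Δl = 1.51; W sinα = -2.6
Slice 2: Δl = 2.7/cos2.4° = 2.702 m; N'_2 = 179·cos2.4° − 8·2.702 = 157.2; c'Δl = 2.70; W sinα = 7.5
Slice 3: Δl = 2.8/cos12.6° = 2.869 m; N'_3 = 210·cos12.6° − 18·2.869 = 153.3; c'Δl = 2.87; W sinα = 45.8
Slice 4: Δl = 3.0/cos23.8° = 3.279 m; N'_4 = 172·cos23.8° − 28·3.279 = 65.6; c'Δl = 3.28; W sinα = 69.4
Slice 5: Δl = 1.2/cos32.5° = 1.423 m; N'_5 = 44·cos32.5° − 18·1.423 = 11.5; c'Δl = 1.42; W sinα = 23.6
Slice 6: Δl = 1.9/cos39.6° = 2.466 m; N'_6 = 30·cos39.6° − 1·2.466 = 20.6; c'Δl = 2.47; W sinα = 19.1
Σc'Δl = 14.2 kN/m; ΣN' = 428.6 kN/m; ΣW sinα = 162.9 kN/m
Resisting = 14.2 + 428.6·tan21.7° = 14.2 + 170.6 = 184.8 kN/m
FS = 184.8 / 162.9 = 1.134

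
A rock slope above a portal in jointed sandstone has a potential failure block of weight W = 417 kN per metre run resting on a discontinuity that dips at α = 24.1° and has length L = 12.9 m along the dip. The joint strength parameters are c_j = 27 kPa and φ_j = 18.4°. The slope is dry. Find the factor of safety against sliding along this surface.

Resolving the block weight along and normal to the plane and applying the Mohr–Coulomb strength on the joint:
N' = W cosα = 417·cos24.1° = 380.7 kN/m
Driving force T = W sinα = 417·sin24.1° = 170.3 kN/m
Resisting force R = c_j·L + N'·tanφ_j = 27·12.9 + 380.7·tan18.4° = 348.3 + 126.6 = 474.9 kN/m
FS = R / T = 474.9 / 170.3 = 2.789

FS = 2.79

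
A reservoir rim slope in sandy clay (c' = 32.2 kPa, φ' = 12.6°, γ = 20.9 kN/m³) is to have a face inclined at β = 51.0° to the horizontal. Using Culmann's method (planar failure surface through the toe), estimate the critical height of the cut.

H_c = 21.61 m

Culmann's analysis gives the critical failure plane at α_cr = (β + φ')/2 = (51.0 + 12.6)/2 = 31.8°, and the critical height
H_c = (4c'/γ) · sinβ cosφ' / [1 − cos(β − φ')]
    = (4·32.2/20.9) · sin51.0°·cos12.6° / [1 − cos(38.4°)]
    = 6.163 · 0.7771·0.9759 / [1 − 0.7837]
    = 6.163 · 0.7584 / 0.2163
    = 21.61 m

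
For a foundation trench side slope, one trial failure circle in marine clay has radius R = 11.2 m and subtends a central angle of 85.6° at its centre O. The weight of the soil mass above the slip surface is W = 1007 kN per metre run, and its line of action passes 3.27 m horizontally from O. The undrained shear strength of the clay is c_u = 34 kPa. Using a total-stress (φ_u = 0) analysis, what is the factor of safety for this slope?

Taking moments about the centre O, the resisting moment is provided by the undrained shear strength acting along the arc:
Arc length L_a = R·θ = 11.2·(85.6°·π/180) = 11.2·1.4940 = 16.73 m
M_R = c_u·L_a·R = 34·16.73·11.2 = 6371.9 kN·m/m
M_D = W·d = 1007·3.27 = 3292.9 kN·m/m
FS = M_R / M_D = 6371.9 / 3292.9 = 1.935

FS = 1.94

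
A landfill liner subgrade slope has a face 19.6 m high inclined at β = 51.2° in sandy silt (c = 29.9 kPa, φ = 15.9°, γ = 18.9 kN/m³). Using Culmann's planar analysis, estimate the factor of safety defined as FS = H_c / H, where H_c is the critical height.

FS = 1.32

H_c = (4c/γ) · sinβ cosφ / [1 − cos(β − φ)]
    = (4·29.9/18.9) · sin51.2°·cos15.9° / [1 − cos35.3°]
    = 6.328 · 0.7495 / 0.1839 = 25.80 m
FS = H_c / H = 25.80 / 19.6 = 1.316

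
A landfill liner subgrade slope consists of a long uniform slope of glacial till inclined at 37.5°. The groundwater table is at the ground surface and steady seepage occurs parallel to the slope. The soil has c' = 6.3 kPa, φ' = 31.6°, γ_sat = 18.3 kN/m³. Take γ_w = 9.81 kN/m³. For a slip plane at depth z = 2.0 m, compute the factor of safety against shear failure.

With seepage parallel to the slope and the water table at the surface, the effective normal stress on the slip plane uses the buoyant unit weight γ' = γ_sat − γ_w while the driving shear stress uses γ_sat:
FS = [c' + γ' z cos²β tanφ'] / [γ_sat z sinβ cosβ]
γ' = 18.3 − 9.81 = 8.49 kN/m³
Numerator = 6.3 + 8.49·2.0·cos²37.5°·tan31.6° = 6.3 + 8.49·2.0·0.6294·0.6152 = 12.875 kPa
Denominator = 18.3·2.0·sin37.5°·cos37.5° = 18.3·2.0·0.6088·0.7934 = 17.676 kPa
FS = 12.875 / 17.676 = 0.728

FS = 0.73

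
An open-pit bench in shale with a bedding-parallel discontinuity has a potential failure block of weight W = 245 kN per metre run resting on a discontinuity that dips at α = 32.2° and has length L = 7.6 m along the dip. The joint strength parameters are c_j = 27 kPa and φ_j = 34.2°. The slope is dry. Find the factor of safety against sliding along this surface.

FS = 2.65

Resolving the block weight along and normal to the plane and applying the Mohr–Coulomb strength on the joint:
N' = W cosα = 245·cos32.2° = 207.3 kN/m
Driving force T = W sinα = 245·sin32.2° = 130.6 kN/m
Resisting force R = c_j·L + N'·tanφ_j = 27·7.6 + 207.3·tan34.2° = 205.2 + 140.9 = 346.1 kN/m
FS = R / T = 346.1 / 130.6 = 2.651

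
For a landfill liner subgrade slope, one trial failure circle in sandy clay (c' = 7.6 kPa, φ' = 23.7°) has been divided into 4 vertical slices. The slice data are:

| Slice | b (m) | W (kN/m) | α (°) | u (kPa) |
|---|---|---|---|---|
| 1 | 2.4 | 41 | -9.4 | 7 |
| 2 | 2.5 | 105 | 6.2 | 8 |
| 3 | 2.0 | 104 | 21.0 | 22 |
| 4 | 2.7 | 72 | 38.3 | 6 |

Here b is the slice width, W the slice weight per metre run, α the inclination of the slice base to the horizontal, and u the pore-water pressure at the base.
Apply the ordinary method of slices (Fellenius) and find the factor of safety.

Ordinary method of slices: FS = Σ[c'·Δl_i + (W_i cosα_i − u_i·Δl_i)·tanφ'] / Σ W_i sinα_i, with Δl_i = b_i / cosα_i.
Slice 1: Δl = 2.4/cos(-9.4°) = 2.433 m; N'_1 = 41·cos(-9.4°) − 7·2.433 = 23.4; c'Δl = 18.49; W sinα = -6.7
Slice 2: Δl = 2.5/cos6.2° = 2.515 m; N'_2 = 105·cos6.2° − 8·2.515 = 84.3; c'Δl = 19.11; W sinα = 11.3
Slice 3: Δl = 2.0/cos21.0° = 2.142 m; N'_3 = 104·cos21.0° − 22·2.142 = 50.0; c'Δl = 16.28; W sinα = 37.3
Slice 4: Δl = 2.7/cos38.3° = 3.440 m; N'_4 = 72·cos38.3° − 6·3.440 = 35.9; c'Δl = 26.15; W sinα = 44.6
Σc'Δl = 80.0 kN/m; ΣN' = 193.5 kN/m; ΣW sinα = 86.5 kN/m
Resisting = 80.0 + 193.5·tan23.7° = 80.0 + 84.9 = 165.0 kN/m
FS = 165.0 / 86.5 = 1.906

FS = 1.91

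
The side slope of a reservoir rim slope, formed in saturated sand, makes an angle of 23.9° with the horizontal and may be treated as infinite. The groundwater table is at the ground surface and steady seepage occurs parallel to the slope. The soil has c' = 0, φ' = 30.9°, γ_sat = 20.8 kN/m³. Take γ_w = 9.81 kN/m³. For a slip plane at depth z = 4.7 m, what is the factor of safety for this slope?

With seepage parallel to the slope and the water table at the surface, the effective normal stress on the slip plane uses the buoyant unit weight γ' = γ_sat − γ_w while the driving shear stress uses γ_sat:
FS = [c' + γ' z cos²β tanφ'] / [γ_sat z sinβ cosβ]
(For c' = 0 this reduces to FS = (γ'/γ_sat)·tanφ'/tanβ.)
γ' = 20.8 − 9.81 = 10.99 kN/m³
Numerator = 0.0 + 10.99·4.7·cos²23.9°·tan30.9° = 0.0 + 10.99·4.7·0.8359·0.5985 = 25.840 kPa
Denominator = 20.8·4.7·sin23.9°·cos23.9° = 20.8·4.7·0.4051·0.9143 = 36.211 kPa
FS = 25.840 / 36.211 = 0.714

FS = 0.71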